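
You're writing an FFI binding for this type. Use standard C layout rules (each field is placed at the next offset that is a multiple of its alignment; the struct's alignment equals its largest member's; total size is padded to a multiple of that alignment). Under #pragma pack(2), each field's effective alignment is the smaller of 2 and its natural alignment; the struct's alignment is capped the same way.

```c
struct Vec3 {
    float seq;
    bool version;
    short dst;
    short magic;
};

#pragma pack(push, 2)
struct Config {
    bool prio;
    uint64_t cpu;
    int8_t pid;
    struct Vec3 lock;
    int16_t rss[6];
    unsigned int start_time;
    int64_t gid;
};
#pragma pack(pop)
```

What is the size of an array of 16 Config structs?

Vec3: seq at 0 (size 4, align 4) → ends 4; version at 4 (size 1, align 1) → ends 5; pad 1 to align 2 for dst; dst at 6 (size 2, align 2) → ends 8; magic at 8 (size 2, align 2) → ends 10; tail pad 2 to reach multiple of 4; total 12 bytes, alignment 4
prio at 0 (size 1, align 1) → ends 1
pad 1 to align 2 for cpu
cpu at 2 (size 8, align 2) → ends 10
pid at 10 (size 1, align 1) → ends 11
pad 1 to align 2 for lock
lock at 12 (size 12, align 2) → ends 24
rss at 24 (size 12, align 2) → ends 36
start_time at 36 (size 4, align 2) → ends 40
gid at 40 (size 8, align 2) → ends 48
total 48 bytes, alignment 2
array of 16: 16 × 48 = 768

768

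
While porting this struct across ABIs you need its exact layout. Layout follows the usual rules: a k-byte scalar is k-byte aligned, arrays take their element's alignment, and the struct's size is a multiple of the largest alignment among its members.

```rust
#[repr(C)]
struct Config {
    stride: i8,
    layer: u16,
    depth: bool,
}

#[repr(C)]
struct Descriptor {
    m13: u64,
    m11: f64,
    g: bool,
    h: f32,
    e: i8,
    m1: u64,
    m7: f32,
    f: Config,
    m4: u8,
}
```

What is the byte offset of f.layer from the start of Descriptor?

46

Config: 0..1  stride  (1B, 1-aligned); 1..2  -- padding (1B); 2..4  layer  (2B, 2-aligned); 4..5  depth  (1B, 1-aligned); 5..6  -- tail padding (1B); sizeof = 6, alignof = 2
0..8  m13  (8B, 8-aligned)
8..16  m11  (8B, 8-aligned)
16..17  g  (1B, 1-aligned)
17..20  -- padding (3B)
20..24  h  (4B, 4-aligned)
24..25  e  (1B, 1-aligned)
25..32  -- padding (7B)
32..40  m1  (8B, 8-aligned)
40..44  m7  (4B, 4-aligned)
44..50  f  (6B, 2-aligned)
within Config: layer at 2
44 + 2 = 46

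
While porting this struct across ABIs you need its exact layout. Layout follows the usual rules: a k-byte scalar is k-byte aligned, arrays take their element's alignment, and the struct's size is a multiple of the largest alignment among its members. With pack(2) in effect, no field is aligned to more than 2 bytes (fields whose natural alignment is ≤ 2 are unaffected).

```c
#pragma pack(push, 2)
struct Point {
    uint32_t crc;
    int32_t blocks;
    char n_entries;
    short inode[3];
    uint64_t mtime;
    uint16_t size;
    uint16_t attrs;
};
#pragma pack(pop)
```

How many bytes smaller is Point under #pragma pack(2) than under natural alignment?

4

natural layout:
  @0: crc [4B, align 4] → 4
  @4: blocks [4B, align 4] → 8
  @8: n_entries [1B, align 1] → 9
  +1 pad (align 2)
  @10: inode [6B, align 2] → 16
  @16: mtime [8B, align 8] → 24
  @24: size [2B, align 2] → 26
  @26: attrs [2B, align 2] → 28
  +4 tail pad (align 8)
  size 32, align 8
packed(2) layout:
  @0: crc [4B, align 2] → 4
  @4: blocks [4B, align 2] → 8
  @8: n_entries [1B, align 1] → 9
  +1 pad (align 2)
  @10: inode [6B, align 2] → 16
  @16: mtime [8B, align 2] → 24
  @24: size [2B, align 2] → 26
  @26: attrs [2B, align 2] → 28
  size 28, align 2
32 − 28 = 4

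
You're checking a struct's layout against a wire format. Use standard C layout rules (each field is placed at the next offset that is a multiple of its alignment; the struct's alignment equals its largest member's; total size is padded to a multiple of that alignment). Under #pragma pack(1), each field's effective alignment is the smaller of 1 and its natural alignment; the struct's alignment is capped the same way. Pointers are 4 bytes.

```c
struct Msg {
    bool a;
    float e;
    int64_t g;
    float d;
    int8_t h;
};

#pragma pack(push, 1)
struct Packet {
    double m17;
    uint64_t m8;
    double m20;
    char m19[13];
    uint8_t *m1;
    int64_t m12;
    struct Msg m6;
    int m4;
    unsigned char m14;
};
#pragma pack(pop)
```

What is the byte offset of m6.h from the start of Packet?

Msg: @0: a [1B, align 1] → 1; +3 pad (align 4); @4: e [4B, align 4] → 8; @8: g [8B, align 8] → 16; @16: d [4B, align 4] → 20; @20: h [1B, align 1] → 21; +3 tail pad (align 8); size 24, align 8
@0: m17 [8B, align 1] → 8
@8: m8 [8B, align 1] → 16
@16: m20 [8B, align 1] → 24
@24: m19 [13B, align 1] → 37
@37: m1 [4B, align 1] → 41
@41: m12 [8B, align 1] → 49
@49: m6 [24B, align 1] → 73
within Msg: h at 20
49 + 20 = 69

69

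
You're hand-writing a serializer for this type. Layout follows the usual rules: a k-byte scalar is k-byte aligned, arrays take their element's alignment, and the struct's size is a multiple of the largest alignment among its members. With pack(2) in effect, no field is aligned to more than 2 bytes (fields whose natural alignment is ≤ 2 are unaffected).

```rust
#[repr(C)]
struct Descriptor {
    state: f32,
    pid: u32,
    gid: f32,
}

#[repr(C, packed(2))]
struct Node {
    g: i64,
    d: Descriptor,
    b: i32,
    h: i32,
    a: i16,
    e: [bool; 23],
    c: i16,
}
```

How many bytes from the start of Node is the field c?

54

Descriptor: state at 0 (size 4, align 4) → ends 4; pid at 4 (size 4, align 4) → ends 8; gid at 8 (size 4, align 4) → ends 12; total 12 bytes, alignment 4
g at 0 (size 8, align 2) → ends 8
d at 8 (size 12, align 2) → ends 20
b at 20 (size 4, align 2) → ends 24
h at 24 (size 4, align 2) → ends 28
a at 28 (size 2, align 2) → ends 30
e at 30 (size 23, align 1) → ends 53
pad 1 to align 2 for c
c at 54 (size 2, align 2) → ends 56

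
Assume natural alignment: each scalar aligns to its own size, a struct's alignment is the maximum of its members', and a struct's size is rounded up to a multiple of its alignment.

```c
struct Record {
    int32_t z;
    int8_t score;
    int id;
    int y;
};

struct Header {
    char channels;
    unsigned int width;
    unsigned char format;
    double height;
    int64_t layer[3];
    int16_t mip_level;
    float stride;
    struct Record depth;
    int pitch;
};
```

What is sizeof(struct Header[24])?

Record: @0: z [4B, align 4] → 4; @4: score [1B, align 1] → 5; +3 pad (align 4); @8: id [4B, align 4] → 12; @12: y [4B, align 4] → 16; size 16, align 4
@0: channels [1B, align 1] → 1
+3 pad (align 4)
@4: width [4B, align 4] → 8
@8: format [1B, align 1] → 9
+7 pad (align 8)
@16: height [8B, align 8] → 24
@24: layer [24B, align 8] → 48
@48: mip_level [2B, align 2] → 50
+2 pad (align 4)
@52: stride [4B, align 4] → 56
@56: depth [16B, align 4] → 72
@72: pitch [4B, align 4] → 76
+4 tail pad (align 8)
size 80, align 8
array of 24: 24 × 80 = 1920

1920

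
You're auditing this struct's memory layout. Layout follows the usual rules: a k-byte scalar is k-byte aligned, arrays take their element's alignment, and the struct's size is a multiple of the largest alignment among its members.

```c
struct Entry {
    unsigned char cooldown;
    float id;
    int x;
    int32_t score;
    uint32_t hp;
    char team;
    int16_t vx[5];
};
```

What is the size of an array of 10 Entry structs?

320

0..1  cooldown  (1B, 1-aligned)
1..4  -- padding (3B)
4..8  id  (4B, 4-aligned)
8..12  x  (4B, 4-aligned)
12..16  score  (4B, 4-aligned)
16..20  hp  (4B, 4-aligned)
20..21  team  (1B, 1-aligned)
21..22  -- padding (1B)
22..32  vx  (10B, 2-aligned)
sizeof = 32, alignof = 4
array of 10: 10 × 32 = 320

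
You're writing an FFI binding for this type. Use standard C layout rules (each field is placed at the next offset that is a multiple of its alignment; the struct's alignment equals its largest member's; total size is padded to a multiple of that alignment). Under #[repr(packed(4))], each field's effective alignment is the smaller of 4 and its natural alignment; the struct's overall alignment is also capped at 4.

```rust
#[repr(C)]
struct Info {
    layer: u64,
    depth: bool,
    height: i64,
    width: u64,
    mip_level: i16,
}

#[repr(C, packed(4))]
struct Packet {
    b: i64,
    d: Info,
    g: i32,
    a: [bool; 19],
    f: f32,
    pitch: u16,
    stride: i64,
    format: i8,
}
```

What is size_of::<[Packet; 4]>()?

Info: layer at 0 (size 8, align 8) → ends 8; depth at 8 (size 1, align 1) → ends 9; pad 7 to align 8 for height; height at 16 (size 8, align 8) → ends 24; width at 24 (size 8, align 8) → ends 32; mip_level at 32 (size 2, align 2) → ends 34; tail pad 6 to reach multiple of 8; total 40 bytes, alignment 8
b at 0 (size 8, align 4) → ends 8
d at 8 (size 40, align 4) → ends 48
g at 48 (size 4, align 4) → ends 52
a at 52 (size 19, align 1) → ends 71
pad 1 to align 4 for f
f at 72 (size 4, align 4) → ends 76
pitch at 76 (size 2, align 2) → ends 78
pad 2 to align 4 for stride
stride at 80 (size 8, align 4) → ends 88
format at 88 (size 1, align 1) → ends 89
tail pad 3 to reach multiple of 4
total 92 bytes, alignment 4
array of 4: 4 × 92 = 368

368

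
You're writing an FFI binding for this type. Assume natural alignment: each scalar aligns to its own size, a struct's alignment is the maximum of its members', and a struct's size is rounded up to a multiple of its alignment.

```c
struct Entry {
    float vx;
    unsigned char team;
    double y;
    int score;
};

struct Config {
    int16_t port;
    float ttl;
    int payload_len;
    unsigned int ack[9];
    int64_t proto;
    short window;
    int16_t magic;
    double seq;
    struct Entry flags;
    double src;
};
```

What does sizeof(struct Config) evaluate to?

Entry: vx at 0 (size 4, align 4) → ends 4; team at 4 (size 1, align 1) → ends 5; pad 3 to align 8 for y; y at 8 (size 8, align 8) → ends 16; score at 16 (size 4, align 4) → ends 20; tail pad 4 to reach multiple of 8; total 24 bytes, alignment 8
port at 0 (size 2, align 2) → ends 2
pad 2 to align 4 for ttl
ttl at 4 (size 4, align 4) → ends 8
payload_len at 8 (size 4, align 4) → ends 12
ack at 12 (size 36, align 4) → ends 48
proto at 48 (size 8, align 8) → ends 56
window at 56 (size 2, align 2) → ends 58
magic at 58 (size 2, align 2) → ends 60
pad 4 to align 8 for seq
seq at 64 (size 8, align 8) → ends 72
flags at 72 (size 24, align 8) → ends 96
src at 96 (size 8, align 8) → ends 104
total 104 bytes, alignment 8

104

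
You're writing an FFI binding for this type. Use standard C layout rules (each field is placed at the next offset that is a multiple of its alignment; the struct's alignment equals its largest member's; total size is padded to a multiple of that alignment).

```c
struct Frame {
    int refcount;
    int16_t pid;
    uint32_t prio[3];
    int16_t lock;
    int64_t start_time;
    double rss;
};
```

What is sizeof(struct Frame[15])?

@0: refcount [4B, align 4] → 4
@4: pid [2B, align 2] → 6
+2 pad (align 4)
@8: prio [12B, align 4] → 20
@20: lock [2B, align 2] → 22
+2 pad (align 8)
@24: start_time [8B, align 8] → 32
@32: rss [8B, align 8] → 40
size 40, align 8
array of 15: 15 × 40 = 600

600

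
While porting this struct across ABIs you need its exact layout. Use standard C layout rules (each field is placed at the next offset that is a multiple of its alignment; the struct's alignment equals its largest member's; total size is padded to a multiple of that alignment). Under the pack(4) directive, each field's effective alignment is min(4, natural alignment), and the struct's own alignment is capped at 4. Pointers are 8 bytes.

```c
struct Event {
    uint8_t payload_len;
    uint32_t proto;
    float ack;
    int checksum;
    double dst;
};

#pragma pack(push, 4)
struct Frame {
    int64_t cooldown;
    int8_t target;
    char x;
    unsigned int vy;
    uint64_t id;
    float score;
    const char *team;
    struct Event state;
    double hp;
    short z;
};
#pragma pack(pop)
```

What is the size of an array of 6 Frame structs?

432

Event: 0..1  payload_len  (1B, 1-aligned); 1..4  -- padding (3B); 4..8  proto  (4B, 4-aligned); 8..12  ack  (4B, 4-aligned); 12..16  checksum  (4B, 4-aligned); 16..24  dst  (8B, 8-aligned); sizeof = 24, alignof = 8
0..8  cooldown  (8B, 4-aligned)
8..9  target  (1B, 1-aligned)
9..10  x  (1B, 1-aligned)
10..12  -- padding (2B)
12..16  vy  (4B, 4-aligned)
16..24  id  (8B, 4-aligned)
24..28  score  (4B, 4-aligned)
28..36  team  (8B, 4-aligned)
36..60  state  (24B, 4-aligned)
60..68  hp  (8B, 4-aligned)
68..70  z  (2B, 2-aligned)
70..72  -- tail padding (2B)
sizeof = 72, alignof = 4
array of 6: 6 × 72 = 432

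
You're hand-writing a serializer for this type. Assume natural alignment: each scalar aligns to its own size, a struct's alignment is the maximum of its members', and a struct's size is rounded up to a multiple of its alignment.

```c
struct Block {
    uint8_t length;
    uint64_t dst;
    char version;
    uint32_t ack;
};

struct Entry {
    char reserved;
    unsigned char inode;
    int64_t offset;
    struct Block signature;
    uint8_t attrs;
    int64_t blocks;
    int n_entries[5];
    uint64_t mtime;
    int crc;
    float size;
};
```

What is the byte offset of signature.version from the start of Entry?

Block: @0: length [1B, align 1] → 1; +7 pad (align 8); @8: dst [8B, align 8] → 16; @16: version [1B, align 1] → 17; +3 pad (align 4); @20: ack [4B, align 4] → 24; size 24, align 8
@0: reserved [1B, align 1] → 1
@1: inode [1B, align 1] → 2
+6 pad (align 8)
@8: offset [8B, align 8] → 16
@16: signature [24B, align 8] → 40
within Block: version at 16
16 + 16 = 32

32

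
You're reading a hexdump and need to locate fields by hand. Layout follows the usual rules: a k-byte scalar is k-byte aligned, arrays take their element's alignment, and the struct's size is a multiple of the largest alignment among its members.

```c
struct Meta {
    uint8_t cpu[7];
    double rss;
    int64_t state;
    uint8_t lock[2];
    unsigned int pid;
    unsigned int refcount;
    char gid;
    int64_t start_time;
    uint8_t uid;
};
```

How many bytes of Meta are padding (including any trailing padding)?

13

@0: cpu [7B, align 1] → 7
+1 pad (align 8)
@8: rss [8B, align 8] → 16
@16: state [8B, align 8] → 24
@24: lock [2B, align 1] → 26
+2 pad (align 4)
@28: pid [4B, align 4] → 32
@32: refcount [4B, align 4] → 36
@36: gid [1B, align 1] → 37
+3 pad (align 8)
@40: start_time [8B, align 8] → 48
@48: uid [1B, align 1] → 49
+7 tail pad (align 8)
size 56, align 8
data bytes 43, size 56 → padding 13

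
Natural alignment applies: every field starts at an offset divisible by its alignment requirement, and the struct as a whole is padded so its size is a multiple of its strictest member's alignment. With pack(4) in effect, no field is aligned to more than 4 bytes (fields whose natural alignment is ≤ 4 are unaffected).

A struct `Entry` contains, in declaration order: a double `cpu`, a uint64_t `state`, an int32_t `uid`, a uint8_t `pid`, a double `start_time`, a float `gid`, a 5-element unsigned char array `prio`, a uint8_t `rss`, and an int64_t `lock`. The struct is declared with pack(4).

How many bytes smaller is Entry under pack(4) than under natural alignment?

4

natural layout:
  0..8  cpu  (8B, 8-aligned)
  8..16  state  (8B, 8-aligned)
  16..20  uid  (4B, 4-aligned)
  20..21  pid  (1B, 1-aligned)
  21..24  -- padding (3B)
  24..32  start_time  (8B, 8-aligned)
  32..36  gid  (4B, 4-aligned)
  36..41  prio  (5B, 1-aligned)
  41..42  rss  (1B, 1-aligned)
  42..48  -- padding (6B)
  48..56  lock  (8B, 8-aligned)
  sizeof = 56, alignof = 8
packed(4) layout:
  0..8  cpu  (8B, 4-aligned)
  8..16  state  (8B, 4-aligned)
  16..20  uid  (4B, 4-aligned)
  20..21  pid  (1B, 1-aligned)
  21..24  -- padding (3B)
  24..32  start_time  (8B, 4-aligned)
  32..36  gid  (4B, 4-aligned)
  36..41  prio  (5B, 1-aligned)
  41..42  rss  (1B, 1-aligned)
  42..44  -- padding (2B)
  44..52  lock  (8B, 4-aligned)
  sizeof = 52, alignof = 4
56 − 52 = 4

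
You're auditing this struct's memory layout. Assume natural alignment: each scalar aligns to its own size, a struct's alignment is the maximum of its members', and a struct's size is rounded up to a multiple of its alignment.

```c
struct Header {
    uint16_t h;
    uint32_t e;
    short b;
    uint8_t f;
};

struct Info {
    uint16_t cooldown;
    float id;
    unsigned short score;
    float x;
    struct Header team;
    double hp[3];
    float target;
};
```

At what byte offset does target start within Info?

56

Header: h at 0 (size 2, align 2) → ends 2; pad 2 to align 4 for e; e at 4 (size 4, align 4) → ends 8; b at 8 (size 2, align 2) → ends 10; f at 10 (size 1, align 1) → ends 11; tail pad 1 to reach multiple of 4; total 12 bytes, alignment 4
cooldown at 0 (size 2, align 2) → ends 2
pad 2 to align 4 for id
id at 4 (size 4, align 4) → ends 8
score at 8 (size 2, align 2) → ends 10
pad 2 to align 4 for x
x at 12 (size 4, align 4) → ends 16
team at 16 (size 12, align 4) → ends 28
pad 4 to align 8 for hp
hp at 32 (size 24, align 8) → ends 56
target at 56 (size 4, align 4) → ends 60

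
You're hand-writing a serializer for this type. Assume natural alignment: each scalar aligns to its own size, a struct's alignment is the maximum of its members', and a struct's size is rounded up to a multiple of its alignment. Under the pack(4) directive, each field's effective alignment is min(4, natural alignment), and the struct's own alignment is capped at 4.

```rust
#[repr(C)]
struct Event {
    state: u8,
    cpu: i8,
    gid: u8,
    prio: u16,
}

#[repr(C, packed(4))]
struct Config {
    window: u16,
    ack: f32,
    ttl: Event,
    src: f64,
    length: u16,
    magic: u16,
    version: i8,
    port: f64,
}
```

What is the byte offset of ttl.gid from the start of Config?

10

Event: state at 0 (size 1, align 1) → ends 1; cpu at 1 (size 1, align 1) → ends 2; gid at 2 (size 1, align 1) → ends 3; pad 1 to align 2 for prio; prio at 4 (size 2, align 2) → ends 6; total 6 bytes, alignment 2
window at 0 (size 2, align 2) → ends 2
pad 2 to align 4 for ack
ack at 4 (size 4, align 4) → ends 8
ttl at 8 (size 6, align 2) → ends 14
within Event: gid at 2
8 + 2 = 10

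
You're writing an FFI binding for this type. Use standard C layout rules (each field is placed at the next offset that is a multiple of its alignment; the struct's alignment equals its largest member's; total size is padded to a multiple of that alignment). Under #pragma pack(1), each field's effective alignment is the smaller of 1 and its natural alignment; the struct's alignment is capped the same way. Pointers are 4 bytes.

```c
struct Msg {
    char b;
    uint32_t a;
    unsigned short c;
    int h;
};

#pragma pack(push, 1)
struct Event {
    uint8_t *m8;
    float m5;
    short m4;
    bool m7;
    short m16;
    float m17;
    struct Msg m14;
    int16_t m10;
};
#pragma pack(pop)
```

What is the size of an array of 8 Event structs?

Msg: @0: b [1B, align 1] → 1; +3 pad (align 4); @4: a [4B, align 4] → 8; @8: c [2B, align 2] → 10; +2 pad (align 4); @12: h [4B, align 4] → 16; size 16, align 4
@0: m8 [4B, align 1] → 4
@4: m5 [4B, align 1] → 8
@8: m4 [2B, align 1] → 10
@10: m7 [1B, align 1] → 11
@11: m16 [2B, align 1] → 13
@13: m17 [4B, align 1] → 17
@17: m14 [16B, align 1] → 33
@33: m10 [2B, align 1] → 35
size 35, align 1
array of 8: 8 × 35 = 280

280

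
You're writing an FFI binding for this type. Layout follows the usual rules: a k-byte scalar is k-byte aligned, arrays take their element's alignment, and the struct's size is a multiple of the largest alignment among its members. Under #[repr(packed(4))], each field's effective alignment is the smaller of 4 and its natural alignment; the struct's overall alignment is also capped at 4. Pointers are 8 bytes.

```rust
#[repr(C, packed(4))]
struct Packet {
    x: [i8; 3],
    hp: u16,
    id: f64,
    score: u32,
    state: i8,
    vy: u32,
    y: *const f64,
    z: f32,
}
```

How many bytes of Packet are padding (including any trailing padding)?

x at 0 (size 3, align 1) → ends 3
pad 1 to align 2 for hp
hp at 4 (size 2, align 2) → ends 6
pad 2 to align 4 for id
id at 8 (size 8, align 4) → ends 16
score at 16 (size 4, align 4) → ends 20
state at 20 (size 1, align 1) → ends 21
pad 3 to align 4 for vy
vy at 24 (size 4, align 4) → ends 28
y at 28 (size 8, align 4) → ends 36
z at 36 (size 4, align 4) → ends 40
total 40 bytes, alignment 4
data bytes 34, size 40 → padding 6

6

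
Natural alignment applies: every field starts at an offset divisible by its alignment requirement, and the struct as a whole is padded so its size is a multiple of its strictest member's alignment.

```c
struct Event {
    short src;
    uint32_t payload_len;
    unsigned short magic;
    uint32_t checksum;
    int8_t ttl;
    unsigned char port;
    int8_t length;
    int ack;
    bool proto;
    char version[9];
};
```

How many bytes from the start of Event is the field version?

src at 0 (size 2, align 2) → ends 2
pad 2 to align 4 for payload_len
payload_len at 4 (size 4, align 4) → ends 8
magic at 8 (size 2, align 2) → ends 10
pad 2 to align 4 for checksum
checksum at 12 (size 4, align 4) → ends 16
ttl at 16 (size 1, align 1) → ends 17
port at 17 (size 1, align 1) → ends 18
length at 18 (size 1, align 1) → ends 19
pad 1 to align 4 for ack
ack at 20 (size 4, align 4) → ends 24
proto at 24 (size 1, align 1) → ends 25
version at 25 (size 9, align 1) → ends 34

25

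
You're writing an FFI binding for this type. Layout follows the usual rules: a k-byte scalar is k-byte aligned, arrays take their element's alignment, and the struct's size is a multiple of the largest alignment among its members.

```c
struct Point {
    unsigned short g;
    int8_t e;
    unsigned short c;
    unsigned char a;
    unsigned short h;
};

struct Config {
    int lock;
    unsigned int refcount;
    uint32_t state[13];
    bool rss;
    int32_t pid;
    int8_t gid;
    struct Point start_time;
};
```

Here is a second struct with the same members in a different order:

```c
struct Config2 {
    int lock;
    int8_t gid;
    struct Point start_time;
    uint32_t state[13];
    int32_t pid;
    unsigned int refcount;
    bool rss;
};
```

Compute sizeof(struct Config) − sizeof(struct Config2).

Point: 0..2  g  (2B, 2-aligned); 2..3  e  (1B, 1-aligned); 3..4  -- padding (1B); 4..6  c  (2B, 2-aligned); 6..7  a  (1B, 1-aligned); 7..8  -- padding (1B); 8..10  h  (2B, 2-aligned); sizeof = 10, alignof = 2
0..4  lock  (4B, 4-aligned)
4..8  refcount  (4B, 4-aligned)
8..60  state  (52B, 4-aligned)
60..61  rss  (1B, 1-aligned)
61..64  -- padding (3B)
64..68  pid  (4B, 4-aligned)
68..69  gid  (1B, 1-aligned)
69..70  -- padding (1B)
70..80  start_time  (10B, 2-aligned)
sizeof = 80, alignof = 4
— Config2 —
0..4  lock  (4B, 4-aligned)
4..5  gid  (1B, 1-aligned)
5..6  -- padding (1B)
6..16  start_time  (10B, 2-aligned)
16..68  state  (52B, 4-aligned)
68..72  pid  (4B, 4-aligned)
72..76  refcount  (4B, 4-aligned)
76..77  rss  (1B, 1-aligned)
77..80  -- tail padding (3B)
sizeof = 80, alignof = 4
80 − 80 = 0

0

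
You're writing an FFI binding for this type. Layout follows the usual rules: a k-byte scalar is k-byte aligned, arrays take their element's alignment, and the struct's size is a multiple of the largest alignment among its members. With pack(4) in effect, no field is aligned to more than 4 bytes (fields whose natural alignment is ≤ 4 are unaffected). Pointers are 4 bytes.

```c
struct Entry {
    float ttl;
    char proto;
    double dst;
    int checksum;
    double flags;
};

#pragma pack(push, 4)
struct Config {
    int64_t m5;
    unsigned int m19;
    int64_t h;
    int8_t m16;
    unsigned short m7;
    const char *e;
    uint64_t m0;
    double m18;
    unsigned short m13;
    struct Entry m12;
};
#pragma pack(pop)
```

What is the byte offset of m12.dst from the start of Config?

56

Entry: 0..4  ttl  (4B, 4-aligned); 4..5  proto  (1B, 1-aligned); 5..8  -- padding (3B); 8..16  dst  (8B, 8-aligned); 16..20  checksum  (4B, 4-aligned); 20..24  -- padding (4B); 24..32  flags  (8B, 8-aligned); sizeof = 32, alignof = 8
0..8  m5  (8B, 4-aligned)
8..12  m19  (4B, 4-aligned)
12..20  h  (8B, 4-aligned)
20..21  m16  (1B, 1-aligned)
21..22  -- padding (1B)
22..24  m7  (2B, 2-aligned)
24..28  e  (4B, 4-aligned)
28..36  m0  (8B, 4-aligned)
36..44  m18  (8B, 4-aligned)
44..46  m13  (2B, 2-aligned)
46..48  -- padding (2B)
48..80  m12  (32B, 4-aligned)
within Entry: dst at 8
48 + 8 = 56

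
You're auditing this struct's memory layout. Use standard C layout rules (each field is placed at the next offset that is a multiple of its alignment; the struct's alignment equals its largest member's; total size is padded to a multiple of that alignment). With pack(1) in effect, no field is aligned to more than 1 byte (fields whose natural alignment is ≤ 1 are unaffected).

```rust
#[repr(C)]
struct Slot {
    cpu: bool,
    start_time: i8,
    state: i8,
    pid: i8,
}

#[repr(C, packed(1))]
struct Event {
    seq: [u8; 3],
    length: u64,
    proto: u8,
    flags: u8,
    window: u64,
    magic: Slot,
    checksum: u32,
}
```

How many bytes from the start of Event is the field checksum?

Slot: @0: cpu [1B, align 1] → 1; @1: start_time [1B, align 1] → 2; @2: state [1B, align 1] → 3; @3: pid [1B, align 1] → 4; size 4, align 1
@0: seq [3B, align 1] → 3
@3: length [8B, align 1] → 11
@11: proto [1B, align 1] → 12
@12: flags [1B, align 1] → 13
@13: window [8B, align 1] → 21
@21: magic [4B, align 1] → 25
@25: checksum [4B, align 1] → 29

25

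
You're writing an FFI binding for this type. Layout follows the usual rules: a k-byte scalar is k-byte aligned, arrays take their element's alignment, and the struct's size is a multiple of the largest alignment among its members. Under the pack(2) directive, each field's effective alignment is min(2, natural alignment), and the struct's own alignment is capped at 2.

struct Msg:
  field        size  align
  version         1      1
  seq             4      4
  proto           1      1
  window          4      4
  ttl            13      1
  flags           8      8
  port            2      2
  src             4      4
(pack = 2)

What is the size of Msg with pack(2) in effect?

@0: version [1B, align 1] → 1
+1 pad (align 2)
@2: seq [4B, align 2] → 6
@6: proto [1B, align 1] → 7
+1 pad (align 2)
@8: window [4B, align 2] → 12
@12: ttl [13B, align 1] → 25
+1 pad (align 2)
@26: flags [8B, align 2] → 34
@34: port [2B, align 2] → 36
@36: src [4B, align 2] → 40
size 40, align 2

40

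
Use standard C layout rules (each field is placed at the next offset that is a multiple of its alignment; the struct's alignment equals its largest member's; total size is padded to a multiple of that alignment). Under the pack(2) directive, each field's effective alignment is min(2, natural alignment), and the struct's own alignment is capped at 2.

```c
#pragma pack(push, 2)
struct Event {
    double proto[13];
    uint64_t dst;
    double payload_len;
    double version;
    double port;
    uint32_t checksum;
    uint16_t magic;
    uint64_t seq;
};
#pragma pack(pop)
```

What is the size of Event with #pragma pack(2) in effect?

150

0..104  proto  (104B, 2-aligned)
104..112  dst  (8B, 2-aligned)
112..120  payload_len  (8B, 2-aligned)
120..128  version  (8B, 2-aligned)
128..136  port  (8B, 2-aligned)
136..140  checksum  (4B, 2-aligned)
140..142  magic  (2B, 2-aligned)
142..150  seq  (8B, 2-aligned)
sizeof = 150, alignof = 2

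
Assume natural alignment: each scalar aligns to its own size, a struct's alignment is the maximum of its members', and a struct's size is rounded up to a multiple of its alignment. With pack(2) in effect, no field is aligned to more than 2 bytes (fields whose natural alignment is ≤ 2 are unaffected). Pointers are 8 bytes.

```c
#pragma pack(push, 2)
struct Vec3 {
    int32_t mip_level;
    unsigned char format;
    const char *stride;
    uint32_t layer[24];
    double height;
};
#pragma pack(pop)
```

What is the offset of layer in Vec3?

14

@0: mip_level [4B, align 2] → 4
@4: format [1B, align 1] → 5
+1 pad (align 2)
@6: stride [8B, align 2] → 14
@14: layer [96B, align 2] → 110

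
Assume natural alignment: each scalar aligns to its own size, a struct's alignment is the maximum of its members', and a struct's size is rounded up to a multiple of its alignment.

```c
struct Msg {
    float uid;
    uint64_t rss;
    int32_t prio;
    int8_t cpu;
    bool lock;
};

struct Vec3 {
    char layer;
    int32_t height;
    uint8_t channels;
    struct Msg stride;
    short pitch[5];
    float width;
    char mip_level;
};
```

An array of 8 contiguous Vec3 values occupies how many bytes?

512

Msg: uid at 0 (size 4, align 4) → ends 4; pad 4 to align 8 for rss; rss at 8 (size 8, align 8) → ends 16; prio at 16 (size 4, align 4) → ends 20; cpu at 20 (size 1, align 1) → ends 21; lock at 21 (size 1, align 1) → ends 22; tail pad 2 to reach multiple of 8; total 24 bytes, alignment 8
layer at 0 (size 1, align 1) → ends 1
pad 3 to align 4 for height
height at 4 (size 4, align 4) → ends 8
channels at 8 (size 1, align 1) → ends 9
pad 7 to align 8 for stride
stride at 16 (size 24, align 8) → ends 40
pitch at 40 (size 10, align 2) → ends 50
pad 2 to align 4 for width
width at 52 (size 4, align 4) → ends 56
mip_level at 56 (size 1, align 1) → ends 57
tail pad 7 to reach multiple of 8
total 64 bytes, alignment 8
array of 8: 8 × 64 = 512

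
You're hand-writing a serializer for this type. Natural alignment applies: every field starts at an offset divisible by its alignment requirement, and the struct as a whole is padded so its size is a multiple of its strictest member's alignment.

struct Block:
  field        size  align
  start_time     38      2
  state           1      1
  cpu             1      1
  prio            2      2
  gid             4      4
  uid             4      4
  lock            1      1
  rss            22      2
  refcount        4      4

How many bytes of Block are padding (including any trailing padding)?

@0: start_time [38B, align 2] → 38
@38: state [1B, align 1] → 39
@39: cpu [1B, align 1] → 40
@40: prio [2B, align 2] → 42
+2 pad (align 4)
@44: gid [4B, align 4] → 48
@48: uid [4B, align 4] → 52
@52: lock [1B, align 1] → 53
+1 pad (align 2)
@54: rss [22B, align 2] → 76
@76: refcount [4B, align 4] → 80
size 80, align 4
data bytes 77, size 80 → padding 3

3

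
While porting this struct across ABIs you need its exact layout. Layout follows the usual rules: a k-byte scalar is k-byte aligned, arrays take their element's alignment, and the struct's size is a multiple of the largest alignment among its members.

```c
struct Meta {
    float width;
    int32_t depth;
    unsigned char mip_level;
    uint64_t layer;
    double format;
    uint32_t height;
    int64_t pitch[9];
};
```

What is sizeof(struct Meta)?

112 bytes

width at 0 (size 4, align 4) → ends 4
depth at 4 (size 4, align 4) → ends 8
mip_level at 8 (size 1, align 1) → ends 9
pad 7 to align 8 for layer
layer at 16 (size 8, align 8) → ends 24
format at 24 (size 8, align 8) → ends 32
height at 32 (size 4, align 4) → ends 36
pad 4 to align 8 for pitch
pitch at 40 (size 72, align 8) → ends 112
total 112 bytes, alignment 8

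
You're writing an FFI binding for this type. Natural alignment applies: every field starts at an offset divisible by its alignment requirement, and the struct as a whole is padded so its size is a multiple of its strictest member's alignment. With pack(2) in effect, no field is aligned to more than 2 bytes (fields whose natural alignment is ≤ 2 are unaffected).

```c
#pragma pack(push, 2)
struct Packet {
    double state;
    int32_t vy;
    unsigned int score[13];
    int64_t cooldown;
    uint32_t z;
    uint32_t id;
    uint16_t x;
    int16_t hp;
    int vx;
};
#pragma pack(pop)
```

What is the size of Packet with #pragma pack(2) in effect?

88

0..8  state  (8B, 2-aligned)
8..12  vy  (4B, 2-aligned)
12..64  score  (52B, 2-aligned)
64..72  cooldown  (8B, 2-aligned)
72..76  z  (4B, 2-aligned)
76..80  id  (4B, 2-aligned)
80..82  x  (2B, 2-aligned)
82..84  hp  (2B, 2-aligned)
84..88  vx  (4B, 2-aligned)
sizeof = 88, alignof = 2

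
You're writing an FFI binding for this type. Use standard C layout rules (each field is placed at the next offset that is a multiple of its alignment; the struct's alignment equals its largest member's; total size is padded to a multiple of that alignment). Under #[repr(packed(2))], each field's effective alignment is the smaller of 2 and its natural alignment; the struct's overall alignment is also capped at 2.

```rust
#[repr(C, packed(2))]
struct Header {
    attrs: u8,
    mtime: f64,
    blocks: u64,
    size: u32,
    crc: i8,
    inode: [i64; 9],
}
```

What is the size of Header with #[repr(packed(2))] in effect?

attrs at 0 (size 1, align 1) → ends 1
pad 1 to align 2 for mtime
mtime at 2 (size 8, align 2) → ends 10
blocks at 10 (size 8, align 2) → ends 18
size at 18 (size 4, align 2) → ends 22
crc at 22 (size 1, align 1) → ends 23
pad 1 to align 2 for inode
inode at 24 (size 72, align 2) → ends 96
total 96 bytes, alignment 2

96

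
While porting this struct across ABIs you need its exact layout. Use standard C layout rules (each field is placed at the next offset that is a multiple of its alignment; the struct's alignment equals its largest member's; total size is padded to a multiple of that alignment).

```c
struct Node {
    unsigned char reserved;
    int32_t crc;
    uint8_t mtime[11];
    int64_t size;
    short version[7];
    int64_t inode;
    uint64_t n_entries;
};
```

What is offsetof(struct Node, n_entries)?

56

0..1  reserved  (1B, 1-aligned)
1..4  -- padding (3B)
4..8  crc  (4B, 4-aligned)
8..19  mtime  (11B, 1-aligned)
19..24  -- padding (5B)
24..32  size  (8B, 8-aligned)
32..46  version  (14B, 2-aligned)
46..48  -- padding (2B)
48..56  inode  (8B, 8-aligned)
56..64  n_entries  (8B, 8-aligned)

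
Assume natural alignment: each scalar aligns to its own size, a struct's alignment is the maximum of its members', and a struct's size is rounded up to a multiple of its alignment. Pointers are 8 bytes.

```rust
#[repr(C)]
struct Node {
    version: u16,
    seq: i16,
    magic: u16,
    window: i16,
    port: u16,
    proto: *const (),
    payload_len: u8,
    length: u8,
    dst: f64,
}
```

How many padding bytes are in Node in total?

@0: version [2B, align 2] → 2
@2: seq [2B, align 2] → 4
@4: magic [2B, align 2] → 6
@6: window [2B, align 2] → 8
@8: port [2B, align 2] → 10
+6 pad (align 8)
@16: proto [8B, align 8] → 24
@24: payload_len [1B, align 1] → 25
@25: length [1B, align 1] → 26
+6 pad (align 8)
@32: dst [8B, align 8] → 40
size 40, align 8
data bytes 28, size 40 → padding 12

12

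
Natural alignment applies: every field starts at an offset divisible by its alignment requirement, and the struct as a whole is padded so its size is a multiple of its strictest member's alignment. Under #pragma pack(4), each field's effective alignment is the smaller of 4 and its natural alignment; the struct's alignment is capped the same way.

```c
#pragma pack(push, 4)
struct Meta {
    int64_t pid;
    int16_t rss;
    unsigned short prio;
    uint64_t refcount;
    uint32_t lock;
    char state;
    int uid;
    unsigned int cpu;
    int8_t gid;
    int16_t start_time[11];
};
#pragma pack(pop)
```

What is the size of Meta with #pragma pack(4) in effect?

60

0..8  pid  (8B, 4-aligned)
8..10  rss  (2B, 2-aligned)
10..12  prio  (2B, 2-aligned)
12..20  refcount  (8B, 4-aligned)
20..24  lock  (4B, 4-aligned)
24..25  state  (1B, 1-aligned)
25..28  -- padding (3B)
28..32  uid  (4B, 4-aligned)
32..36  cpu  (4B, 4-aligned)
36..37  gid  (1B, 1-aligned)
37..38  -- padding (1B)
38..60  start_time  (22B, 2-aligned)
sizeof = 60, alignof = 4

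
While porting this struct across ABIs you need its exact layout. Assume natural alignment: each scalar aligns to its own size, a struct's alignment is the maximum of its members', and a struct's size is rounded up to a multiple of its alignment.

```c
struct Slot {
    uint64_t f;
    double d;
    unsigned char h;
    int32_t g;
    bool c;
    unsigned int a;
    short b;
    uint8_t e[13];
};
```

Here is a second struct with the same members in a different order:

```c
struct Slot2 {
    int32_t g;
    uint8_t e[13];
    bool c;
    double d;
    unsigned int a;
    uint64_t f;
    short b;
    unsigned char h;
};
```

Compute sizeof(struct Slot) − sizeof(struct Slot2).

-8

@0: f [8B, align 8] → 8
@8: d [8B, align 8] → 16
@16: h [1B, align 1] → 17
+3 pad (align 4)
@20: g [4B, align 4] → 24
@24: c [1B, align 1] → 25
+3 pad (align 4)
@28: a [4B, align 4] → 32
@32: b [2B, align 2] → 34
@34: e [13B, align 1] → 47
+1 tail pad (align 8)
size 48, align 8
— Slot2 —
@0: g [4B, align 4] → 4
@4: e [13B, align 1] → 17
@17: c [1B, align 1] → 18
+6 pad (align 8)
@24: d [8B, align 8] → 32
@32: a [4B, align 4] → 36
+4 pad (align 8)
@40: f [8B, align 8] → 48
@48: b [2B, align 2] → 50
@50: h [1B, align 1] → 51
+5 tail pad (align 8)
size 56, align 8
48 − 56 = -8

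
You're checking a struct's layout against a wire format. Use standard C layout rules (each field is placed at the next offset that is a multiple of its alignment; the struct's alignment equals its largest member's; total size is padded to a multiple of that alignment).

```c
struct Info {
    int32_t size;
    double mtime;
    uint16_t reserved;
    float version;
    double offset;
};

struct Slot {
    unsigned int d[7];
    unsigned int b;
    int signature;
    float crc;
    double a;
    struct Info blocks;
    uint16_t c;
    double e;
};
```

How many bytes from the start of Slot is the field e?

88

Info: 0..4  size  (4B, 4-aligned); 4..8  -- padding (4B); 8..16  mtime  (8B, 8-aligned); 16..18  reserved  (2B, 2-aligned); 18..20  -- padding (2B); 20..24  version  (4B, 4-aligned); 24..32  offset  (8B, 8-aligned); sizeof = 32, alignof = 8
0..28  d  (28B, 4-aligned)
28..32  b  (4B, 4-aligned)
32..36  signature  (4B, 4-aligned)
36..40  crc  (4B, 4-aligned)
40..48  a  (8B, 8-aligned)
48..80  blocks  (32B, 8-aligned)
80..82  c  (2B, 2-aligned)
82..88  -- padding (6B)
88..96  e  (8B, 8-aligned)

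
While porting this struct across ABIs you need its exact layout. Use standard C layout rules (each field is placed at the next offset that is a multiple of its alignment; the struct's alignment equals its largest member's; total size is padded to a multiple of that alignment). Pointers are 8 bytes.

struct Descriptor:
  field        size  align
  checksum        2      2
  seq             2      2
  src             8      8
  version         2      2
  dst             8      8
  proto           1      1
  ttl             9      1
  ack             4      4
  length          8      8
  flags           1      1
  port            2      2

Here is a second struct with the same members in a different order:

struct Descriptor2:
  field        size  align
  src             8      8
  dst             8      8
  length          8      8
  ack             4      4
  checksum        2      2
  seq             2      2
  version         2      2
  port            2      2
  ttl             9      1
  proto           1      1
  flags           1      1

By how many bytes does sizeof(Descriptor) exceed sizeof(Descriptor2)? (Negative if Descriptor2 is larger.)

16

0..2  checksum  (2B, 2-aligned)
2..4  seq  (2B, 2-aligned)
4..8  -- padding (4B)
8..16  src  (8B, 8-aligned)
16..18  version  (2B, 2-aligned)
18..24  -- padding (6B)
24..32  dst  (8B, 8-aligned)
32..33  proto  (1B, 1-aligned)
33..42  ttl  (9B, 1-aligned)
42..44  -- padding (2B)
44..48  ack  (4B, 4-aligned)
48..56  length  (8B, 8-aligned)
56..57  flags  (1B, 1-aligned)
57..58  -- padding (1B)
58..60  port  (2B, 2-aligned)
60..64  -- tail padding (4B)
sizeof = 64, alignof = 8
— Descriptor2 —
0..8  src  (8B, 8-aligned)
8..16  dst  (8B, 8-aligned)
16..24  length  (8B, 8-aligned)
24..28  ack  (4B, 4-aligned)
28..30  checksum  (2B, 2-aligned)
30..32  seq  (2B, 2-aligned)
32..34  version  (2B, 2-aligned)
34..36  port  (2B, 2-aligned)
36..45  ttl  (9B, 1-aligned)
45..46  proto  (1B, 1-aligned)
46..47  flags  (1B, 1-aligned)
47..48  -- tail padding (1B)
sizeof = 48, alignof = 8
64 − 48 = 16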